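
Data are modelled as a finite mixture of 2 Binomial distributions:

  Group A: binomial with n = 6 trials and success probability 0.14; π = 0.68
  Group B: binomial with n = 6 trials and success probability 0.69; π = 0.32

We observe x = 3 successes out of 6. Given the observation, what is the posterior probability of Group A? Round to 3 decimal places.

The responsibility of component k is π_k f_k(x) divided by Σ_j π_j f_j(x).
Binomial probabilities:
  f_A = C(6,3)·0.14^3·0.86^3 = 20·0.002744·0.636056 = 0.0349068
  f_B = C(6,3)·0.69^3·0.31^3 = 20·0.328509·0.029791 = 0.195732
Weight by the priors:
  π_A·f_A = 0.68 × 0.0349068 = 0.0237366
  π_B·f_B = 0.32 × 0.195732 = 0.0626343
Denominator: 0.0237366 + 0.0626343 = 0.0863709
So the posterior for Group A is 0.0237366 / 0.0863709 ≈ 0.275.

0.275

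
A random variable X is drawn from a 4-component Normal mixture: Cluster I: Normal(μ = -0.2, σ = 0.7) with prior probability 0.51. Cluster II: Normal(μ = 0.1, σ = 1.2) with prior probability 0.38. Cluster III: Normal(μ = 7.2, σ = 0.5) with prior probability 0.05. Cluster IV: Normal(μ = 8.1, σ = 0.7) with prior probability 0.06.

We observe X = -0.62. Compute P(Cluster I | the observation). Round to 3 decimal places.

0.697

By Bayes' theorem, P(k | x) = w_k f_k(x) / Σ_j w_j f_j(x).
Normal densities:
  L_I = (1/(0.7·√(2π)))·exp(−(-0.62−-0.2)²/(2·0.7²)) = 0.569918·exp(-0.18000) = 0.476035
  L_II = (1/(1.2·√(2π)))·exp(−(-0.62−0.1)²/(2·1.2²)) = 0.332452·exp(-0.18000) = 0.277687
  L_III = (1/(0.5·√(2π)))·exp(−(-0.62−7.2)²/(2·0.5²)) = 0.797885·exp(-122.30480) = 6.10436e-54
  L_IV = (1/(0.7·√(2π)))·exp(−(-0.62−8.1)²/(2·0.7²)) = 0.569918·exp(-77.59020) = 1.14502e-34
Prior × likelihood for each component:
  w_I·L_I = 0.51 × 0.476035 = 0.242778
  w_II·L_II = 0.38 × 0.277687 = 0.105521
  w_III·L_III = 0.05 × 6.10436e-54 = 3.05218e-55
  w_IV·L_IV = 0.06 × 1.14502e-34 = 6.87014e-36
Normaliser: 0.242778 + 0.105521 + 3.05218e-55 + 6.87014e-36 = 0.348299
P(Cluster I | x) = 0.242778 / 0.348299 ≈ 0.697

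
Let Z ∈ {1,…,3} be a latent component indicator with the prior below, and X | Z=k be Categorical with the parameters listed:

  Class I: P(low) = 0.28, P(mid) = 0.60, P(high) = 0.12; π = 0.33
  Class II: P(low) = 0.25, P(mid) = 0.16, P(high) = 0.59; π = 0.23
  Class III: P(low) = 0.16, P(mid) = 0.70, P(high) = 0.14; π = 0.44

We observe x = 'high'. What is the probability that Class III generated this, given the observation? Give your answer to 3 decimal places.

P(component k | x) = P(Z=k)·f_k(x) / marginal(x), where marginal(x) = Σ_j P(Z=j)·f_j(x).
Evaluate each component's likelihood at the observed value:
  f_I = P(high | comp) = 0.12
  f_II = P(high | comp) = 0.59
  f_III = P(high | comp) = 0.14
Prior × likelihood for each component:
  P(Z=I)·f_I = 0.33 × 0.12 = 0.0396
  P(Z=II)·f_II = 0.23 × 0.59 = 0.1357
  P(Z=III)·f_III = 0.44 × 0.14 = 0.0616
Sum: 0.0396 + 0.1357 + 0.0616 = 0.2369
Responsibility of Class III: 0.0616 / 0.2369 ≈ 0.260

0.260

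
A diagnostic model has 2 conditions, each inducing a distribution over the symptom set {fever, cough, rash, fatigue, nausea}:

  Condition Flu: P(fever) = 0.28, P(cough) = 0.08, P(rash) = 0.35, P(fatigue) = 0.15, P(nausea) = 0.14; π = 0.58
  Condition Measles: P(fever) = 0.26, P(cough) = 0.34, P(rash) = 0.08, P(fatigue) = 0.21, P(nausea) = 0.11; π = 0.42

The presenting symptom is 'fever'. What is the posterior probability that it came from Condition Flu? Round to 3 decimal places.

0.598

Apply Bayes' rule: the posterior for each component is proportional to its prior times its likelihood at x.
Categorical probabilities:
  p_Flu = 0.28
  p_Measles = 0.26
Prior × likelihood for each component:
  w_Flu·p_Flu = 0.58 × 0.28 = 0.1624
  w_Measles·p_Measles = 0.42 × 0.26 = 0.1092
Denominator: 0.1624 + 0.1092 = 0.2716
So the posterior for Condition Flu is 0.1624 / 0.2716 ≈ 0.598.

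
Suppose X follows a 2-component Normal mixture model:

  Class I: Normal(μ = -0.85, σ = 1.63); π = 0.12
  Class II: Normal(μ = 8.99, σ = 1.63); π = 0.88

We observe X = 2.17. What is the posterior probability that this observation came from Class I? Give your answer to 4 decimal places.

0.9936

Posterior ∝ prior × likelihood, so P(k | x) ∝ P(Z=k) f_k(x); normalise over all components.
Evaluate each component's likelihood at the observed value:
  f_I = 0.0439862
  f_II = 3.86621e-05
Unnormalised posteriors:
  P(Z=I)·f_I = 0.12 × 0.0439862 = 0.00527834
  P(Z=II)·f_II = 0.88 × 3.86621e-05 = 3.40226e-05
Evidence: 0.00527834 + 3.40226e-05 = 0.00531236
P(Class I | the observation) = 0.00527834 / 0.00531236 ≈ 0.9936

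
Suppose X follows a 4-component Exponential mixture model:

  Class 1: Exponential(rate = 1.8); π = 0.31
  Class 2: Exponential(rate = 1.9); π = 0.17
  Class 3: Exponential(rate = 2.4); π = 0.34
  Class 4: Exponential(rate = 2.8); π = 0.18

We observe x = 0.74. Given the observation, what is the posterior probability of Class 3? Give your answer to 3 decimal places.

Posterior ∝ prior × likelihood, so P(k | x) ∝ π_k f_k(x); normalise over all components.
Exponential densities:
  f_1 = 0.475108
  f_2 = 0.465731
  f_3 = 0.406354
  f_4 = 0.352614
Prior × likelihood for each component:
  π_1·f_1 = 0.31 × 0.475108 = 0.147283
  π_2·f_2 = 0.17 × 0.465731 = 0.0791743
  π_3·f_3 = 0.34 × 0.406354 = 0.13816
  π_4·f_4 = 0.18 × 0.352614 = 0.0634706
Marginal: 0.147283 + 0.0791743 + 0.13816 + 0.0634706 = 0.428089
Responsibility of Class 3: 0.13816 / 0.428089 ≈ 0.323

0.323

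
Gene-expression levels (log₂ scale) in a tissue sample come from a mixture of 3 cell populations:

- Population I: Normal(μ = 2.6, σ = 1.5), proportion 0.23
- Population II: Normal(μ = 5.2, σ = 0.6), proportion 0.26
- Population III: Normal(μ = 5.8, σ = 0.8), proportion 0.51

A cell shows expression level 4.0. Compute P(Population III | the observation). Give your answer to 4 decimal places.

Apply Bayes' rule: the posterior for each component is proportional to its prior times its likelihood at x.
Evaluate each component's likelihood at the observed value:
  f_I = (1/(1.5·√(2π)))·exp(−(4.0−2.6)²/(2·1.5²)) = 0.265962·exp(-0.43556) = 0.172052
  f_II = (1/(0.6·√(2π)))·exp(−(4.0−5.2)²/(2·0.6²)) = 0.664904·exp(-2.00000) = 0.0899849
  f_III = (1/(0.8·√(2π)))·exp(−(4.0−5.8)²/(2·0.8²)) = 0.498678·exp(-2.53125) = 0.0396746
Weight by the priors:
  π_I·f_I = 0.23 × 0.172052 = 0.0395719
  π_II·f_II = 0.26 × 0.0899849 = 0.0233961
  π_III·f_III = 0.51 × 0.0396746 = 0.020234
Denominator: 0.0395719 + 0.0233961 + 0.020234 = 0.083202
P(Population III | 4.0) = 0.020234 / 0.083202 ≈ 0.2432

0.2432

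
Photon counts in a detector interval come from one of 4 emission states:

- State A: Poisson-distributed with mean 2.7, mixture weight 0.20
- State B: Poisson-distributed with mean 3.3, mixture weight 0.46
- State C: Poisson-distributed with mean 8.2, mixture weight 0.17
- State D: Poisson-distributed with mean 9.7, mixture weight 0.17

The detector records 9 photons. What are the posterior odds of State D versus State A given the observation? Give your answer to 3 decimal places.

77.273

Only the two components matter; the odds are (π_i f_i(x)) / (π_j f_j(x)).
Poisson probabilities:
  f_A = 0.00141226
  f_B = 0.00471727
  f_C = 0.126866
  f_D = 0.128388
Odds = (0.17/0.20) × (0.128388/0.00141226) = 0.85 × 90.9097 ≈ 77.273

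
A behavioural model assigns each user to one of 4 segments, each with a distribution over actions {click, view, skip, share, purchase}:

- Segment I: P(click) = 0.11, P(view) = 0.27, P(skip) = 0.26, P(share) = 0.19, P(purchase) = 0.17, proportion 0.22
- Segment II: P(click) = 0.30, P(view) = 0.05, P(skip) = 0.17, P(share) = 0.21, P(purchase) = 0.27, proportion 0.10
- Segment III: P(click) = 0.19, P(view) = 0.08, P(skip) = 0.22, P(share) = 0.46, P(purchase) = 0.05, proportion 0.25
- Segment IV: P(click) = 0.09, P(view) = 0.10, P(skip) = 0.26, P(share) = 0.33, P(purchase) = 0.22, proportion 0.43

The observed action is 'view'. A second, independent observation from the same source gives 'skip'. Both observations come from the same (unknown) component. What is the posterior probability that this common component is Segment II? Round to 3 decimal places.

0.027

By Bayes' theorem, P(k | x) = w_k f_k(x) / Σ_j w_j f_j(x).
Since both observations come from the same component, the likelihood for component k is f_k(x₁)·f_k(x₂).
  L_I = [P(view | comp) = 0.27] × [0.26] = 0.0702
  L_II = [P(view | comp) = 0.05] × [0.17] = 0.0085
  L_III = [P(view | comp) = 0.08] × [0.22] = 0.0176
  L_IV = [P(view | comp) = 0.10] × [0.26] = 0.026
Unnormalised posteriors:
  w_I·L_I = 0.22 × 0.0702 = 0.015444
  w_II·L_II = 0.10 × 0.0085 = 0.00085
  w_III·L_III = 0.25 × 0.0176 = 0.0044
  w_IV·L_IV = 0.43 × 0.026 = 0.01118
Denominator: 0.015444 + 0.00085 + 0.0044 + 0.01118 = 0.031874
Responsibility of Segment II: 0.00085 / 0.031874 ≈ 0.027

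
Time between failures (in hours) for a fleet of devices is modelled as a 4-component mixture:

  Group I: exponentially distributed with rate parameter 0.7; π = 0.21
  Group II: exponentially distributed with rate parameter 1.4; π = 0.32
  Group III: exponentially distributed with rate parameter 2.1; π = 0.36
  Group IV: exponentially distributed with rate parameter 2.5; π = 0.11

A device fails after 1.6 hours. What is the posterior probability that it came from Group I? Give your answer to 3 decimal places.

0.378

P(component k | x) = w_k·f_k(x) / marginal(x), where marginal(x) = Σ_j w_j·f_j(x).
Evaluate each component's likelihood at the observed value:
  L_I = 0.7·e^(−0.7·1.6) = 0.7·e^(−1.1200) = 0.228396
  L_II = 1.4·e^(−1.4·1.6) = 1.4·e^(−2.2400) = 0.149042
  L_III = 2.1·e^(−2.1·1.6) = 2.1·e^(−3.3600) = 0.072944
  L_IV = 2.5·e^(−2.5·1.6) = 2.5·e^(−4.0000) = 0.0457891
Multiply by the mixture weights:
  w_I·L_I = 0.21 × 0.228396 = 0.0479631
  w_II·L_II = 0.32 × 0.149042 = 0.0476934
  w_III·L_III = 0.36 × 0.072944 = 0.0262599
  w_IV·L_IV = 0.11 × 0.0457891 = 0.0050368
Denominator: 0.0479631 + 0.0476934 + 0.0262599 + 0.0050368 = 0.126953
P(Group I | the observation) = 0.0479631 / 0.126953 ≈ 0.378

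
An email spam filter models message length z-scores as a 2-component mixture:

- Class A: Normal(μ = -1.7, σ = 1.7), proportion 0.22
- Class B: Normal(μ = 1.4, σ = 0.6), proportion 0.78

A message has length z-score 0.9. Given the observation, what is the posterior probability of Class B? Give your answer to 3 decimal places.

Posterior ∝ prior × likelihood, so P(k | x) ∝ w_k f_k(x); normalise over all components.
Evaluate each component's likelihood at the observed value:
  f_A = (1/(1.7·√(2π)))·exp(−(0.9−-1.7)²/(2·1.7²)) = 0.234672·exp(-1.16955) = 0.0728672
  f_B = (1/(0.6·√(2π)))·exp(−(0.9−1.4)²/(2·0.6²)) = 0.664904·exp(-0.34722) = 0.469853
Prior × likelihood for each component:
  w_A·f_A = 0.22 × 0.0728672 = 0.0160308
  w_B·f_B = 0.78 × 0.469853 = 0.366485
Normaliser: 0.0160308 + 0.366485 = 0.382516
P(Class B | the observation) ≈ 0.958

0.958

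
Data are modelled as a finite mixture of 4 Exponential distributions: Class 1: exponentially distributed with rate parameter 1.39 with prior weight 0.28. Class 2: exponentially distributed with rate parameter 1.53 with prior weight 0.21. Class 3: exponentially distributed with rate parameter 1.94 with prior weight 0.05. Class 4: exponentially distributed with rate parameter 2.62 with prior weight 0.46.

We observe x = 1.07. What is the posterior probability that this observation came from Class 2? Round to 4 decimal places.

By Bayes' theorem, P(k | x) = w_k f_k(x) / Σ_j w_j f_j(x).
Evaluate each component's likelihood at the observed value:
  p_1 = 0.314115
  p_2 = 0.297651
  p_3 = 0.243385
  p_4 = 0.158782
Unnormalised posteriors:
  w_1·p_1 = 0.28 × 0.314115 = 0.0879522
  w_2·p_2 = 0.21 × 0.297651 = 0.0625068
  w_3·p_3 = 0.05 × 0.243385 = 0.0121692
  w_4·p_4 = 0.46 × 0.158782 = 0.0730395
Evidence: 0.0879522 + 0.0625068 + 0.0121692 + 0.0730395 = 0.235668
So the posterior for Class 2 is 0.0625068 / 0.235668 ≈ 0.2652.

0.2652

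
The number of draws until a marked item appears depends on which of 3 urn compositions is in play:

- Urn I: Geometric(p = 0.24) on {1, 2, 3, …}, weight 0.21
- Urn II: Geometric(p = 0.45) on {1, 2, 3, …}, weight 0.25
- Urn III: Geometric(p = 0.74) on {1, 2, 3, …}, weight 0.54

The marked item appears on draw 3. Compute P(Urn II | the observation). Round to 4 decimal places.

P(component k | x) = w_k·f_k(x) / marginal(x), where marginal(x) = Σ_j w_j·f_j(x).
Component likelihoods at x = 3:
  p_I = 0.138624
  p_II = 0.136125
  p_III = 0.050024
Prior × likelihood for each component:
  w_I·p_I = 0.21 × 0.138624 = 0.029111
  w_II·p_II = 0.25 × 0.136125 = 0.0340313
  w_III·p_III = 0.54 × 0.050024 = 0.027013
Marginal: 0.029111 + 0.0340313 + 0.027013 = 0.0901553
P(Urn II | the observation) = 0.0340313 / 0.0901553 ≈ 0.3775

0.3775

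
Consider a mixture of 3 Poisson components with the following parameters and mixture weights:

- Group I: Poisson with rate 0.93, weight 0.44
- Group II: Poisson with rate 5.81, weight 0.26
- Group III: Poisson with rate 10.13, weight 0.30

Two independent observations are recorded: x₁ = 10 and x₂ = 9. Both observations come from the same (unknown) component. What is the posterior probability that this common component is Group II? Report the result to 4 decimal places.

The responsibility of component k is P(Z=k) f_k(x) divided by Σ_j P(Z=j) f_j(x).
Since both observations come from the same component, the likelihood for component k is f_k(x₁)·f_k(x₂).
  L_I = [5.26226e-08] × [5.65835e-07] = 2.97757e-14
  L_II = [0.0362032] × [0.0623119] = 0.00225589
  L_III = [0.125005] × [0.123401] = 0.0154258
Unnormalised posteriors:
  P(Z=I)·L_I = 0.44 × 2.97757e-14 = 1.31013e-14
  P(Z=II)·L_II = 0.26 × 0.00225589 = 0.000586532
  P(Z=III)·L_III = 0.30 × 0.0154258 = 0.00462773
Sum: 1.31013e-14 + 0.000586532 + 0.00462773 = 0.00521427
P(Group II | x₁, x₂) = 0.000586532 / 0.00521427 ≈ 0.1125

0.1125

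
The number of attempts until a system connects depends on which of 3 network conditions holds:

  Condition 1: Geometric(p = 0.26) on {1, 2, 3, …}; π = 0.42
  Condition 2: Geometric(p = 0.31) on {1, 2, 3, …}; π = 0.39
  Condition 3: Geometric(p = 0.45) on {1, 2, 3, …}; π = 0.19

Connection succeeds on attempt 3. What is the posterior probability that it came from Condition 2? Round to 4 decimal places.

Apply Bayes' rule: the posterior for each component is proportional to its prior times its likelihood at x.
Evaluate each component's likelihood at the observed value:
  p_1 = 0.142376
  p_2 = 0.147591
  p_3 = 0.136125
Unnormalised posteriors:
  w_1·p_1 = 0.42 × 0.142376 = 0.0597979
  w_2·p_2 = 0.39 × 0.147591 = 0.0575605
  w_3·p_3 = 0.19 × 0.136125 = 0.0258638
Marginal: 0.0597979 + 0.0575605 + 0.0258638 = 0.143222
Responsibility of Condition 2: 0.0575605 / 0.143222 ≈ 0.4019

0.4019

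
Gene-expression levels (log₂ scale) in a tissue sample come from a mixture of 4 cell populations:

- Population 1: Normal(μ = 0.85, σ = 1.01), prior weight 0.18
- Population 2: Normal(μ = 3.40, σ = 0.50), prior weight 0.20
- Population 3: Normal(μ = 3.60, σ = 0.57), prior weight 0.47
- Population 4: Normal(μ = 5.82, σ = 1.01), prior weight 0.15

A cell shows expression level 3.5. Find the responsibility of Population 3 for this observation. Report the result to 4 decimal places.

0.6653

P(component k | x) = π_k·f_k(x) / marginal(x), where marginal(x) = Σ_j π_j·f_j(x).
Evaluate each component's likelihood at the observed value:
  L_1 = 0.0126392
  L_2 = 0.782085
  L_3 = 0.68921
  L_4 = 0.0282387
Prior × likelihood for each component:
  π_1·L_1 = 0.18 × 0.0126392 = 0.00227505
  π_2·L_2 = 0.20 × 0.782085 = 0.156417
  π_3·L_3 = 0.47 × 0.68921 = 0.323929
  π_4·L_4 = 0.15 × 0.0282387 = 0.00423581
Evidence: 0.00227505 + 0.156417 + 0.323929 + 0.00423581 = 0.486857
P(Population 3 | x) ≈ 0.6653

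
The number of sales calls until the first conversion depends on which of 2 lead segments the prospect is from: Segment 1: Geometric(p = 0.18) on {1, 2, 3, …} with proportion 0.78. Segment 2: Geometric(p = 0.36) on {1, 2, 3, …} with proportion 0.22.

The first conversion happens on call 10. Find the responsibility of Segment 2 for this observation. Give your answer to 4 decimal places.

Posterior ∝ prior × likelihood, so P(k | x) ∝ w_k f_k(x); normalise over all components.
Geometric probabilities:
  p_1 = 0.0301715
  p_2 = 0.00648518
Weight by the priors:
  w_1·p_1 = 0.78 × 0.0301715 = 0.0235338
  w_2·p_2 = 0.22 × 0.00648518 = 0.00142674
Denominator: 0.0235338 + 0.00142674 = 0.0249605
P(Segment 2 | the observation) ≈ 0.0572

0.0572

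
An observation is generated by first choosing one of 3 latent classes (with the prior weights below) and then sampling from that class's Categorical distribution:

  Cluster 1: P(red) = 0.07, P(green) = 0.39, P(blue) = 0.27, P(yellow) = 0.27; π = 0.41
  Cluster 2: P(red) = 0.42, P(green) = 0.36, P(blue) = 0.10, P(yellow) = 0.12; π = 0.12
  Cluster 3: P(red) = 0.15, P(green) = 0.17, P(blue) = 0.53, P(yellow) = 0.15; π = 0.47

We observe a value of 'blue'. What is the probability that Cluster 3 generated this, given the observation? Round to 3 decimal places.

Posterior ∝ prior × likelihood, so P(k | x) ∝ P(Z=k) f_k(x); normalise over all components.
Evaluate each component's likelihood at the observed value:
  L_1 = 0.27
  L_2 = 0.1
  L_3 = 0.53
Weight by the priors:
  P(Z=1)·L_1 = 0.41 × 0.27 = 0.1107
  P(Z=2)·L_2 = 0.12 × 0.1 = 0.012
  P(Z=3)·L_3 = 0.47 × 0.53 = 0.2491
Sum: 0.1107 + 0.012 + 0.2491 = 0.3718
So the posterior for Cluster 3 is 0.2491 / 0.3718 ≈ 0.670.

0.670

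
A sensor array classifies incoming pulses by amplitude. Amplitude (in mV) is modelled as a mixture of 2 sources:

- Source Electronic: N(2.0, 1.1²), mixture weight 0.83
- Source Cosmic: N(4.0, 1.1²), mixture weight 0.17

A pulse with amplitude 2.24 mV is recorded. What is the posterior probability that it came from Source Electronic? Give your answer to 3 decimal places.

Apply Bayes' rule: the posterior for each component is proportional to its prior times its likelihood at x.
Normal densities:
  L_Electronic = (1/(1.1·√(2π)))·exp(−(2.24−2.0)²/(2·1.1²)) = 0.362675·exp(-0.02380) = 0.354144
  L_Cosmic = (1/(1.1·√(2π)))·exp(−(2.24−4.0)²/(2·1.1²)) = 0.362675·exp(-1.28000) = 0.100837
Unnormalised posteriors:
  P(Z=Electronic)·L_Electronic = 0.83 × 0.354144 = 0.29394
  P(Z=Cosmic)·L_Cosmic = 0.17 × 0.100837 = 0.0171423
Denominator: 0.29394 + 0.0171423 = 0.311082
Responsibility of Source Electronic: 0.29394 / 0.311082 ≈ 0.945

0.945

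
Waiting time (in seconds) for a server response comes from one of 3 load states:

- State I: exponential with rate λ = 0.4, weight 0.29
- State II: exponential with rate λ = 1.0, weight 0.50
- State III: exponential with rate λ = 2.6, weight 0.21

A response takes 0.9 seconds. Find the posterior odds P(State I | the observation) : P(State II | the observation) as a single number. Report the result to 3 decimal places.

Posterior odds = (π_i f_i(x)) / (π_j f_j(x)); the normalising sum cancels.
Evaluate each component's likelihood at the observed value:
  f_I = 0.4·e^(−0.4·0.9) = 0.4·e^(−0.3600) = 0.279071
  f_II = 1.0·e^(−1.0·0.9) = 1.0·e^(−0.9000) = 0.40657
  f_III = 2.6·e^(−2.6·0.9) = 2.6·e^(−2.3400) = 0.250452
Odds = (0.29/0.50) × (0.279071/0.40657) = 0.58 × 0.686403 ≈ 0.398

0.398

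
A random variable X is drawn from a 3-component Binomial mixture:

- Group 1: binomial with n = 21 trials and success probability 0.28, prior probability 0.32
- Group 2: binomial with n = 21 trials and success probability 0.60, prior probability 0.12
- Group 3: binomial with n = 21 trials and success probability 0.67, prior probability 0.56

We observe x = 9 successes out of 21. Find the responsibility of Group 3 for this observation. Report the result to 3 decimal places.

The responsibility of component k is P(Z=k) f_k(x) divided by Σ_j P(Z=j) f_j(x).
Component likelihoods at x = 9 successes out of 21:
  f_1 = C(21,9)·0.28^9·0.72^12 = 293930·1.05785e-05·0.0194084 = 0.0603471
  f_2 = C(21,9)·0.60^9·0.40^12 = 293930·0.0100777·1.67772e-05 = 0.0496964
  f_3 = C(21,9)·0.67^9·0.33^12 = 293930·0.0272065·1.66789e-06 = 0.0133378
Unnormalised posteriors:
  P(Z=1)·f_1 = 0.32 × 0.0603471 = 0.0193111
  P(Z=2)·f_2 = 0.12 × 0.0496964 = 0.00596357
  P(Z=3)·f_3 = 0.56 × 0.0133378 = 0.00746917
Marginal: 0.0193111 + 0.00596357 + 0.00746917 = 0.0327438
Responsibility of Group 3: 0.00746917 / 0.0327438 ≈ 0.228

0.228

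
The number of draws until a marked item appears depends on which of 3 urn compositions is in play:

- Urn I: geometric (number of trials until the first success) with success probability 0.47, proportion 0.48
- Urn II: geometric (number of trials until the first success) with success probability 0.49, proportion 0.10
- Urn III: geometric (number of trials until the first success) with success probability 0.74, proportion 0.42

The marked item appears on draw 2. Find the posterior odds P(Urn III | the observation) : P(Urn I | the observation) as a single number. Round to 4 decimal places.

0.6758

The posterior odds equal the prior odds times the likelihood ratio: (π_i/π_j)·(f_i(x)/f_j(x)).
Component likelihoods at x = 2:
  L_I = 0.47·(1−0.47)^1 = 0.47·0.53 = 0.2491
  L_II = 0.49·(1−0.49)^1 = 0.49·0.51 = 0.2499
  L_III = 0.74·(1−0.74)^1 = 0.74·0.26 = 0.1924
Posterior odds = (π_III·L_III) / (π_I·L_I) = (0.42·0.1924) / (0.48·0.2491) = 0.080808 / 0.119568 ≈ 0.6758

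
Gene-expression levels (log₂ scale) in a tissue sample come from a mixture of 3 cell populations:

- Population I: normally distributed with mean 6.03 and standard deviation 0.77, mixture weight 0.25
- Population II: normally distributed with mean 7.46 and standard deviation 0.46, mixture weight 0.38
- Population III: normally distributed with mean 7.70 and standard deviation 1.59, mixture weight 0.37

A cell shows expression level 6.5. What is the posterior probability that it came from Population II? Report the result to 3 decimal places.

P(component k | x) = π_k·f_k(x) / marginal(x), where marginal(x) = Σ_j π_j·f_j(x).
Evaluate each component's likelihood at the observed value:
  L_I = 0.430047
  L_II = 0.0982634
  L_III = 0.188724
Unnormalised posteriors:
  π_I·L_I = 0.25 × 0.430047 = 0.107512
  π_II·L_II = 0.38 × 0.0982634 = 0.0373401
  π_III·L_III = 0.37 × 0.188724 = 0.0698278
Evidence: 0.107512 + 0.0373401 + 0.0698278 = 0.21468
So the posterior for Population II is 0.0373401 / 0.21468 ≈ 0.174.

0.174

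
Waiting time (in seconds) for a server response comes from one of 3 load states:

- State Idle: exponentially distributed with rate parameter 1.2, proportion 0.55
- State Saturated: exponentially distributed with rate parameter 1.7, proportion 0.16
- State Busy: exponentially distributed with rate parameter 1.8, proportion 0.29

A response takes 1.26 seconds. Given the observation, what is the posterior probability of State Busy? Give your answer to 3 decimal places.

0.233

By Bayes' theorem, P(k | x) = w_k f_k(x) / Σ_j w_j f_j(x).
Component likelihoods at x = 1.26 seconds:
  f_Idle = 1.2·e^(−1.2·1.26) = 1.2·e^(−1.5120) = 0.264562
  f_Saturated = 1.7·e^(−1.7·1.26) = 1.7·e^(−2.1420) = 0.199614
  f_Busy = 1.8·e^(−1.8·1.26) = 1.8·e^(−2.2680) = 0.186334
Unnormalised posteriors:
  w_Idle·f_Idle = 0.55 × 0.264562 = 0.145509
  w_Saturated·f_Saturated = 0.16 × 0.199614 = 0.0319382
  w_Busy·f_Busy = 0.29 × 0.186334 = 0.0540369
Sum: 0.145509 + 0.0319382 + 0.0540369 = 0.231484
So the posterior for State Busy is 0.0540369 / 0.231484 ≈ 0.233.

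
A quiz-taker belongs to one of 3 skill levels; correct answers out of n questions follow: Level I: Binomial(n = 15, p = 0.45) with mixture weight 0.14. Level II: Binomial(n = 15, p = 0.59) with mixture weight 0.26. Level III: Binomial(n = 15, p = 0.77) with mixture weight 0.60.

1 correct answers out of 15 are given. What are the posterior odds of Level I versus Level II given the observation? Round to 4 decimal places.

25.0968

Since P(k|x) ∝ P(Z=k) f_k(x), the posterior odds are P(Z=i) f_i(x) / (P(Z=j) f_j(x)).
Evaluate each component's likelihood at the observed value:
  f_I = C(15,1)·0.45^1·0.55^14 = 15·0.45·0.000231781 = 0.00156452
  f_II = C(15,1)·0.59^1·0.41^14 = 15·0.59·3.79292e-06 = 3.35674e-05
  f_III = C(15,1)·0.77^1·0.23^14 = 15·0.77·1.15928e-09 = 1.33897e-08
Odds = (0.14/0.26) × (0.00156452/3.35674e-05) = 0.538462 × 46.6084 ≈ 25.0968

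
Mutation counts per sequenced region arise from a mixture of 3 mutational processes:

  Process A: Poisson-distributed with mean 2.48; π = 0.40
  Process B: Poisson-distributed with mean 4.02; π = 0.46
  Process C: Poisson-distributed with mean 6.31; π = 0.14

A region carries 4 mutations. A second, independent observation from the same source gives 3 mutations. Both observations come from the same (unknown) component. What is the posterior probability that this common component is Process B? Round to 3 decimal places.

By Bayes' theorem, P(k | x) = P(Z=k) f_k(x) / Σ_j P(Z=j) f_j(x).
Since both observations come from the same component, the likelihood for component k is f_k(x₁)·f_k(x₂).
  p_A = [e^(−2.48)·2.48^4/4! = 0.131991] × [0.212889] = 0.0280995
  p_B = [e^(−4.02)·4.02^4/4! = 0.195357] × [0.194385] = 0.0379745
  p_C = [e^(−6.31)·6.31^4/4! = 0.12009] × [0.076127] = 0.00914211
Weight by the priors:
  P(Z=A)·p_A = 0.40 × 0.0280995 = 0.0112398
  P(Z=B)·p_B = 0.46 × 0.0379745 = 0.0174683
  P(Z=C)·p_C = 0.14 × 0.00914211 = 0.0012799
Normaliser: 0.0112398 + 0.0174683 + 0.0012799 = 0.029988
P(Process B | data) ≈ 0.583

0.583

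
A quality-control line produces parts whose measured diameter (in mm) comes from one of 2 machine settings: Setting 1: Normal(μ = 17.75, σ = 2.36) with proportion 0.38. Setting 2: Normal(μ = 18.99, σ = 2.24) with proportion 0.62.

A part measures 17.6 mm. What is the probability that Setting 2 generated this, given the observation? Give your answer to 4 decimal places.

0.5869

The responsibility of component k is P(Z=k) f_k(x) divided by Σ_j P(Z=j) f_j(x).
Component likelihoods at x = 17.6 mm:
  p_1 = (1/(2.36·√(2π)))·exp(−(17.6−17.75)²/(2·2.36²)) = 0.169043·exp(-0.00202) = 0.168702
  p_2 = (1/(2.24·√(2π)))·exp(−(17.6−18.99)²/(2·2.24²)) = 0.178099·exp(-0.19253) = 0.146908
Prior × likelihood for each component:
  P(Z=1)·p_1 = 0.38 × 0.168702 = 0.0641068
  P(Z=2)·p_2 = 0.62 × 0.146908 = 0.0910831
Sum: 0.0641068 + 0.0910831 = 0.15519
So the posterior for Setting 2 is 0.0910831 / 0.15519 ≈ 0.5869.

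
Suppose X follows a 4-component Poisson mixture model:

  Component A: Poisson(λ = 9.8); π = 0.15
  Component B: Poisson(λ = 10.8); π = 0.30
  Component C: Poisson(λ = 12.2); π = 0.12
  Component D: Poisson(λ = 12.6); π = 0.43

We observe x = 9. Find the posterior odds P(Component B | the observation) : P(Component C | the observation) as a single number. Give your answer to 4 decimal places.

3.3848

Only the two components matter; the odds are (π_i f_i(x)) / (π_j f_j(x)).
Poisson probabilities:
  L_A = 0.127405
  L_B = 0.112375
  L_C = 0.0830009
  L_D = 0.0743809
Posterior odds = (π_B·L_B) / (π_C·L_C) = (0.30·0.112375) / (0.12·0.0830009) = 0.0337126 / 0.00996011 ≈ 3.3848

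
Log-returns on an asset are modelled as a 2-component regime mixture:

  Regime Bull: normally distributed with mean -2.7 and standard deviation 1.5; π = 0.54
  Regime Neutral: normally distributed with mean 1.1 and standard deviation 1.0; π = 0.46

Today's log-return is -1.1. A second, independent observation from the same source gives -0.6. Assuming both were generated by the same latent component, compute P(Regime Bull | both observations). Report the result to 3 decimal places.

The responsibility of component k is π_k f_k(x) divided by Σ_j π_j f_j(x).
Since both observations come from the same component, the likelihood for component k is f_k(x₁)·f_k(x₂).
  p_Bull = [0.150575] × [0.0998183] = 0.0150302
  p_Neutral = [0.0354746] × [0.0940491] = 0.00333635
Unnormalised posteriors:
  π_Bull·p_Bull = 0.54 × 0.0150302 = 0.00811629
  π_Neutral·p_Neutral = 0.46 × 0.00333635 = 0.00153472
Denominator: 0.00811629 + 0.00153472 = 0.00965101
So the posterior for Regime Bull is 0.00811629 / 0.00965101 ≈ 0.841.

0.841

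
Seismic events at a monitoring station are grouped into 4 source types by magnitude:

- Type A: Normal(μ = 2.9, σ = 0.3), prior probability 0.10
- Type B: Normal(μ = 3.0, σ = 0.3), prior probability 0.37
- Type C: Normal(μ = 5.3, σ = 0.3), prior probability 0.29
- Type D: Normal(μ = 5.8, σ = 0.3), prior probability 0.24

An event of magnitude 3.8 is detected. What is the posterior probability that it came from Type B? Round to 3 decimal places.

The responsibility of component k is π_k f_k(x) divided by Σ_j π_j f_j(x).
Evaluate each component's likelihood at the observed value:
  L_A = (1/(0.3·√(2π)))·exp(−(3.8−2.9)²/(2·0.3²)) = 1.329808·exp(-4.50000) = 0.0147728
  L_B = (1/(0.3·√(2π)))·exp(−(3.8−3.0)²/(2·0.3²)) = 1.329808·exp(-3.55556) = 0.0379866
  L_C = (1/(0.3·√(2π)))·exp(−(3.8−5.3)²/(2·0.3²)) = 1.329808·exp(-12.50000) = 4.95573e-06
  L_D = (1/(0.3·√(2π)))·exp(−(3.8−5.8)²/(2·0.3²)) = 1.329808·exp(-22.22222) = 2.9703e-10
Prior × likelihood for each component:
  π_A·L_A = 0.10 × 0.0147728 = 0.00147728
  π_B·L_B = 0.37 × 0.0379866 = 0.014055
  π_C·L_C = 0.29 × 4.95573e-06 = 1.43716e-06
  π_D·L_D = 0.24 × 2.9703e-10 = 7.12872e-11
Marginal: 0.00147728 + 0.014055 + 1.43716e-06 + 7.12872e-11 = 0.0155338
So the posterior for Type B is 0.014055 / 0.0155338 ≈ 0.905.

0.905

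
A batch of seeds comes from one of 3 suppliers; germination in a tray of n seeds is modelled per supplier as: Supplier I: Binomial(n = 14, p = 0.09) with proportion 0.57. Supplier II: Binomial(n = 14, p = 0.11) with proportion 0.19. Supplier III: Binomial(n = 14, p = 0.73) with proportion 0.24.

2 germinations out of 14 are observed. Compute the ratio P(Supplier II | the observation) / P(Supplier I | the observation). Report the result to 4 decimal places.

Posterior odds = (π_i f_i(x)) / (π_j f_j(x)); the normalising sum cancels.
Component likelihoods at x = 2 germinations out of 14:
  p_I = 0.237697
  p_II = 0.271961
  p_III = 7.27867e-06
Odds = (0.19/0.57) × (0.271961/0.237697) = 0.333333 × 1.14415 ≈ 0.3814

0.3814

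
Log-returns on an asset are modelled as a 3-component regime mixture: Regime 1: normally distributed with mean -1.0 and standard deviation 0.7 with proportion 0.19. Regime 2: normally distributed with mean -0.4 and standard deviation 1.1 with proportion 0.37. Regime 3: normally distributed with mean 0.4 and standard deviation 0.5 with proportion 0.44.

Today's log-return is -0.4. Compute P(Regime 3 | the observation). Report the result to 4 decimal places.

Apply Bayes' rule: the posterior for each component is proportional to its prior times its likelihood at x.
Evaluate each component's likelihood at the observed value:
  f_1 = 0.394707
  f_2 = 0.362675
  f_3 = 0.221842
Weight by the priors:
  π_1·f_1 = 0.19 × 0.394707 = 0.0749944
  π_2·f_2 = 0.37 × 0.362675 = 0.13419
  π_3·f_3 = 0.44 × 0.221842 = 0.0976103
Normaliser: 0.0749944 + 0.13419 + 0.0976103 = 0.306794
Responsibility of Regime 3: 0.0976103 / 0.306794 ≈ 0.3182

0.3182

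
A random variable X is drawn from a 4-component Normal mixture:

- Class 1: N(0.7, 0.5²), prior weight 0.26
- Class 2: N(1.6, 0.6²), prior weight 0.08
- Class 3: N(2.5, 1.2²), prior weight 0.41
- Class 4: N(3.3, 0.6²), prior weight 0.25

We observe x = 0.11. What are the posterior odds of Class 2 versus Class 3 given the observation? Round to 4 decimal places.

0.1299

Only the two components matter; the odds are (π_i f_i(x)) / (π_j f_j(x)).
Component likelihoods at x = 0.11:
  f_1 = 0.397726
  f_2 = 0.0304526
  f_3 = 0.045747
  f_4 = 4.83804e-07
Posterior odds = (π_2·f_2) / (π_3·f_3) = (0.08·0.0304526) / (0.41·0.045747) = 0.00243621 / 0.0187563 ≈ 0.1299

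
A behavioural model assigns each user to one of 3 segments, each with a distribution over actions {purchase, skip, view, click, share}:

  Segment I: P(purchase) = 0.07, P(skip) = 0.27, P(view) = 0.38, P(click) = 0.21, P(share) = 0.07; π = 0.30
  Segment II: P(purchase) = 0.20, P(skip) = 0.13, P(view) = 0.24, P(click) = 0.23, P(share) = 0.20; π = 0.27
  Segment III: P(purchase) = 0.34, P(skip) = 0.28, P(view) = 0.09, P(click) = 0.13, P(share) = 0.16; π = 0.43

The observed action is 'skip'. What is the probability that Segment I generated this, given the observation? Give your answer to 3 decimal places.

Apply Bayes' rule: the posterior for each component is proportional to its prior times its likelihood at x.
Categorical probabilities:
  f_I = P(skip | comp) = 0.27
  f_II = P(skip | comp) = 0.13
  f_III = P(skip | comp) = 0.28
Multiply by the mixture weights:
  π_I·f_I = 0.30 × 0.27 = 0.081
  π_II·f_II = 0.27 × 0.13 = 0.0351
  π_III·f_III = 0.43 × 0.28 = 0.1204
Marginal: 0.081 + 0.0351 + 0.1204 = 0.2365
P(Segment I | the observation) ≈ 0.342

0.342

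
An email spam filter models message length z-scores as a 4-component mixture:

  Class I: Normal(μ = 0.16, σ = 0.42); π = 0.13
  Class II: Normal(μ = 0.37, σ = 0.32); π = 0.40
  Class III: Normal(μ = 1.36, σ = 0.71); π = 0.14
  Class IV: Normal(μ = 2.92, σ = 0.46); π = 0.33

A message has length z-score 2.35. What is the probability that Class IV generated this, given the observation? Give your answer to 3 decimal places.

0.817

Posterior ∝ prior × likelihood, so P(k | x) ∝ w_k f_k(x); normalise over all components.
Normal densities:
  p_I = 1.18493e-06
  p_II = 6.05681e-09
  p_III = 0.21255
  p_IV = 0.402471
Unnormalised posteriors:
  w_I·p_I = 0.13 × 1.18493e-06 = 1.54041e-07
  w_II·p_II = 0.40 × 6.05681e-09 = 2.42272e-09
  w_III·p_III = 0.14 × 0.21255 = 0.029757
  w_IV·p_IV = 0.33 × 0.402471 = 0.132815
Sum: 1.54041e-07 + 2.42272e-09 + 0.029757 + 0.132815 = 0.162573
So the posterior for Class IV is 0.132815 / 0.162573 ≈ 0.817.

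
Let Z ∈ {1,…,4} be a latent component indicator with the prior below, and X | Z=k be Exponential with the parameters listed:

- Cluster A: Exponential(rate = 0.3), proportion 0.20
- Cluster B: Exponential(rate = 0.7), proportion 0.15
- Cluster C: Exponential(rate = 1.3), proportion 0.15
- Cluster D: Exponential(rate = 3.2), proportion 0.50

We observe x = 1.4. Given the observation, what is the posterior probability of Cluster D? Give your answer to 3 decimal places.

The responsibility of component k is π_k f_k(x) divided by Σ_j π_j f_j(x).
Evaluate each component's likelihood at the observed value:
  f_A = 0.3·e^(−0.3·1.4) = 0.3·e^(−0.4200) = 0.197114
  f_B = 0.7·e^(−0.7·1.4) = 0.7·e^(−0.9800) = 0.262718
  f_C = 1.3·e^(−1.3·1.4) = 1.3·e^(−1.8200) = 0.210633
  f_D = 3.2·e^(−3.2·1.4) = 3.2·e^(−4.4800) = 0.0362669
Prior × likelihood for each component:
  π_A·f_A = 0.20 × 0.197114 = 0.0394228
  π_B·f_B = 0.15 × 0.262718 = 0.0394077
  π_C·f_C = 0.15 × 0.210633 = 0.031595
  π_D·f_D = 0.50 × 0.0362669 = 0.0181335
Normaliser: 0.0394228 + 0.0394077 + 0.031595 + 0.0181335 = 0.128559
So the posterior for Cluster D is 0.0181335 / 0.128559 ≈ 0.141.

0.141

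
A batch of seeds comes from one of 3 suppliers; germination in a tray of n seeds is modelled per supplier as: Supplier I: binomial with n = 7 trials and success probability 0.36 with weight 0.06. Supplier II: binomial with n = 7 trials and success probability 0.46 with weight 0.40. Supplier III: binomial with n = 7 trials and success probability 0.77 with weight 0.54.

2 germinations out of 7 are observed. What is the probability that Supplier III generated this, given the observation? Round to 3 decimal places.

Apply Bayes' rule: the posterior for each component is proportional to its prior times its likelihood at x.
Evaluate each component's likelihood at the observed value:
  p_I = C(7,2)·0.36^2·0.64^5 = 21·0.1296·0.107374 = 0.29223
  p_II = C(7,2)·0.46^2·0.54^5 = 21·0.2116·0.0459165 = 0.204035
  p_III = C(7,2)·0.77^2·0.23^5 = 21·0.5929·0.000643634 = 0.00801383
Multiply by the mixture weights:
  π_I·p_I = 0.06 × 0.29223 = 0.0175338
  π_II·p_II = 0.40 × 0.204035 = 0.0816138
  π_III·p_III = 0.54 × 0.00801383 = 0.00432747
Normaliser: 0.0175338 + 0.0816138 + 0.00432747 = 0.103475
So the posterior for Supplier III is 0.00432747 / 0.103475 ≈ 0.042.

0.042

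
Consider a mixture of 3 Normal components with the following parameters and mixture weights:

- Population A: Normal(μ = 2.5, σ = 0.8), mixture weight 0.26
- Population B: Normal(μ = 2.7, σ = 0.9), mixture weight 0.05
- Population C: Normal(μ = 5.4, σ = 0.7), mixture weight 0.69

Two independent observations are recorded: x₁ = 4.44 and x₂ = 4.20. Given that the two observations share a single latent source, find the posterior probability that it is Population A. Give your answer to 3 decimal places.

By Bayes' theorem, P(k | x) = P(Z=k) f_k(x) / Σ_j P(Z=j) f_j(x).
Since both observations come from the same component, the likelihood for component k is f_k(x₁)·f_k(x₂).
  f_A = [(1/(0.8·√(2π)))·exp(−(4.44−2.5)²/(2·0.8²)) = 0.498678·exp(-2.94031) = 0.0263547] × [0.0521512] = 0.00137443
  f_B = [(1/(0.9·√(2π)))·exp(−(4.44−2.7)²/(2·0.9²)) = 0.443269·exp(-1.86889) = 0.0683942] × [0.11053] = 0.00755962
  f_C = [(1/(0.7·√(2π)))·exp(−(4.44−5.4)²/(2·0.7²)) = 0.569918·exp(-0.94041) = 0.222535] × [0.131119] = 0.0291785
Multiply by the mixture weights:
  P(Z=A)·f_A = 0.26 × 0.00137443 = 0.000357352
  P(Z=B)·f_B = 0.05 × 0.00755962 = 0.000377981
  P(Z=C)·f_C = 0.69 × 0.0291785 = 0.0201332
Sum: 0.000357352 + 0.000377981 + 0.0201332 = 0.0208685
P(Population A | data) = 0.000357352 / 0.0208685 ≈ 0.017

0.017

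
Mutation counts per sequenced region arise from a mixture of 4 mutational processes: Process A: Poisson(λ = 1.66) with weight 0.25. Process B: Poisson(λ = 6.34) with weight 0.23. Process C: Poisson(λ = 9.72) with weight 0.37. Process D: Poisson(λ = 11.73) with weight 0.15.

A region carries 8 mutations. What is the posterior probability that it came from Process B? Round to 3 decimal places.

0.324

P(component k | x) = π_k·f_k(x) / marginal(x), where marginal(x) = Σ_j π_j·f_j(x).
Component likelihoods at x = 8 mutations:
  p_A = 0.000271904
  p_B = 0.114226
  p_C = 0.118705
  p_D = 0.0715466
Prior × likelihood for each component:
  π_A·p_A = 0.25 × 0.000271904 = 6.7976e-05
  π_B·p_B = 0.23 × 0.114226 = 0.0262721
  π_C·p_C = 0.37 × 0.118705 = 0.0439207
  π_D·p_D = 0.15 × 0.0715466 = 0.010732
Marginal: 6.7976e-05 + 0.0262721 + 0.0439207 + 0.010732 = 0.0809927
P(Process B | 8 mutations) ≈ 0.324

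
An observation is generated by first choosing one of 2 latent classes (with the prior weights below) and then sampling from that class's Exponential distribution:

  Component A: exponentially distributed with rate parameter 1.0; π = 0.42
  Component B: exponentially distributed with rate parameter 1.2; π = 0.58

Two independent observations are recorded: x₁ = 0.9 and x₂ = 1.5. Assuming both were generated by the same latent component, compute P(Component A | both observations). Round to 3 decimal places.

The responsibility of component k is P(Z=k) f_k(x) divided by Σ_j P(Z=j) f_j(x).
Since both observations come from the same component, the likelihood for component k is f_k(x₁)·f_k(x₂).
  f_A = [0.40657] × [0.22313] = 0.090718
  f_B = [0.407515] × [0.198359] = 0.0808341
Prior × likelihood for each component:
  P(Z=A)·f_A = 0.42 × 0.090718 = 0.0381015
  P(Z=B)·f_B = 0.58 × 0.0808341 = 0.0468838
Normaliser: 0.0381015 + 0.0468838 = 0.0849853
So the posterior for Component A is 0.0381015 / 0.0849853 ≈ 0.448.

0.448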